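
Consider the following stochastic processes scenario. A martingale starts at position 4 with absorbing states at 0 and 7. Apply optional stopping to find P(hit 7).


By optional stopping theorem: E(M at tau) = M(0) = 4
P(hit 7)*7 + P(hit 0)*0 = 4
P(hit 7) = (4 - 0)/(7 - 0) = 4/7 = 0.5714

0.5714


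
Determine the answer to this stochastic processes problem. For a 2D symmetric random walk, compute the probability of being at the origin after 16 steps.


P = C(16,8)^2 / 4^16
= 12870^2 / 4294967296
= 165636900 / 4294967296
= 0.0386

0.0386


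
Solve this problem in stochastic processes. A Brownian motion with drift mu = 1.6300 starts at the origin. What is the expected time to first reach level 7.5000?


Expected first passage time = a/mu
= 7.5000/1.6300
= 4.6012

4.6012


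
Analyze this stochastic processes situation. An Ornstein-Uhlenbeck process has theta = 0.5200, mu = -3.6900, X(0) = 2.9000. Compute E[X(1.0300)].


E[X(t)] = mu + (X(0) - mu)*exp(-theta*t)
= -3.6900 + (2.9000 - -3.6900)*exp(-0.5200*1.0300)
= -3.6900 + 6.5900 * 0.5853
= 0.1672

0.1672


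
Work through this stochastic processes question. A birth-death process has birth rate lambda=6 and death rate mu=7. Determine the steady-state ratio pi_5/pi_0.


For birth-death process, pi_n/pi_0 = (lambda/mu)^n
= (6/7)^5
= 0.4627

0.4627


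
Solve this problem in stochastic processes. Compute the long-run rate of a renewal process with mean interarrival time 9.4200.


Long-run renewal rate = 1/E(X)
= 1/9.4200
= 0.1062

0.1062


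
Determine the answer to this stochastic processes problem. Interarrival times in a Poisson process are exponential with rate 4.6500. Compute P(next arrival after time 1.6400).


P(X > t) = exp(-lambda * t)
= exp(-4.6500 * 1.6400)
= exp(-7.6260) = 4.8761e-04

4.8761e-04


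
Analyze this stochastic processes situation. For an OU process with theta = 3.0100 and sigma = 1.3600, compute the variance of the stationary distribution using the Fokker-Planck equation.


Stationary variance = sigma^2 / (2*theta)
= 1.3600^2 / (2*3.0100)
= 1.8496 / 6.0200
= 0.3072

0.3072


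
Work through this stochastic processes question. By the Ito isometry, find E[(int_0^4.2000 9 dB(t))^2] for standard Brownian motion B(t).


By Ito isometry: E[(int f dB)^2] = int f^2 dt
= 9^2 * 4.2000
= 81 * 4.2000 = 340.2000

340.2000


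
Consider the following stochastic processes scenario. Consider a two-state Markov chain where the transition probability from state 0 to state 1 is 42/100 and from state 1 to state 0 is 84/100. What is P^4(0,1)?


Computing P^4 by matrix multiplication.
P = [[0.5800, 0.4200], [0.8400, 0.1600]]
After raising P to the power 4:
P^4(0,1) = 0.3318

0.3318


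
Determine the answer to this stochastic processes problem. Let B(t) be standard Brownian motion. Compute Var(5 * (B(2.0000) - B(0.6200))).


Var(alpha*(B(t)-B(s))) = alpha^2 * (t-s)
= 5^2 * (2.0000 - 0.6200)
= 25 * 1.3800
= 34.5000

34.5000


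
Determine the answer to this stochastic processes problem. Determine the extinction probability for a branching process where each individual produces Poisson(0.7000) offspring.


Since mu = 0.7000 <= 1, extinction probability = 1.

1.0000


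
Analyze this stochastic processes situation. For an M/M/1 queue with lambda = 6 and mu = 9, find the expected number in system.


rho = 6/9 = 0.6667
L = rho/(1-rho)
= 0.6667/0.3333
= 2.0000

2.0000


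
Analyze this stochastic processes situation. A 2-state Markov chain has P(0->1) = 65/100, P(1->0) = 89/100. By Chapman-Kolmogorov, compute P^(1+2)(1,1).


P^3 = P^1 * P^2
Computing via matrix multiplication of the transition matrix.
Entry (1,1) of P^3 = 0.3311

0.3311


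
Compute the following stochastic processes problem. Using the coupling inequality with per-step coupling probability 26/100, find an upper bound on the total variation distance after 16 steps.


TV distance bound <= (1-delta)^n
= (1 - 0.2600)^16
= 0.7400^16
= 0.0081

0.0081


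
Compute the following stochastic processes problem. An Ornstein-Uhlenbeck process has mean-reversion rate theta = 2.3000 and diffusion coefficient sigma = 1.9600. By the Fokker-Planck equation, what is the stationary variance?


Stationary variance = sigma^2 / (2*theta)
= 1.9600^2 / (2*2.3000)
= 3.8416 / 4.6000
= 0.8351

0.8351


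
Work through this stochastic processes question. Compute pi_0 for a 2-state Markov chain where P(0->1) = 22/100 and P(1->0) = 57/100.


Stationary distribution: pi_0 = p10/(p01+p10), pi_1 = p01/(p01+p10)
p01 = 0.2200, p10 = 0.5700
pi_0 = 0.7215

0.7215


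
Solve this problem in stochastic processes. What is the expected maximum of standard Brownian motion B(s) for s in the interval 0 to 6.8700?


E(max B(s)) = sqrt(2t/pi)
= sqrt(2*6.8700/pi)
= sqrt(4.3736)
= 2.0913

2.0913


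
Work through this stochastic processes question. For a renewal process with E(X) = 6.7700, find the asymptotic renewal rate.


Long-run renewal rate = 1/E(X)
= 1/6.7700
= 0.1477

0.1477


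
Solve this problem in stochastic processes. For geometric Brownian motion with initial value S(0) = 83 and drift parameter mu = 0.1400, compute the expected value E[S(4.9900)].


E[S(t)] = S(0) * exp(mu * t)
= 83 * exp(0.1400 * 4.9900)
= 83 * 2.0109
= 166.9076

166.9076


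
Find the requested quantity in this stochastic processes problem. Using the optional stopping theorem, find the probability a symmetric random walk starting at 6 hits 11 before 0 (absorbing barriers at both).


By optional stopping theorem: E(M at tau) = M(0) = 6
P(hit 11)*11 + P(hit 0)*0 = 6
P(hit 11) = (6 - 0)/(11 - 0) = 6/11 = 0.5455

0.5455


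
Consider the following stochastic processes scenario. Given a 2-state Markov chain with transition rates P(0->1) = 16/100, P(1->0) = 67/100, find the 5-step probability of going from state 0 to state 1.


Computing P^5 by matrix multiplication.
P = [[0.8400, 0.1600], [0.6700, 0.3300]]
After raising P to the power 5:
P^5(0,1) = 0.1927

0.1927


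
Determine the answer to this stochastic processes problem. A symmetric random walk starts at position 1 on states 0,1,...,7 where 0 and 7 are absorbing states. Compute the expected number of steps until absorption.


For symmetric RW on 0,...,N with absorbing barriers, E(i) = i*(N-i)
E(1) = 1 * 6 = 6

6


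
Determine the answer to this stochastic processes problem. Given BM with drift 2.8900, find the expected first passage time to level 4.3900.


Expected first passage time = a/mu
= 4.3900/2.8900
= 1.5190

1.5190


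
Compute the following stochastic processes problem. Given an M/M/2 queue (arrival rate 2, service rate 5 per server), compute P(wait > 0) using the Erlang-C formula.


a = lambda/mu = 0.4000
rho = a/c = 0.2000
Erlang-C formula applied:
C(c,a) = 0.0667

0.0667


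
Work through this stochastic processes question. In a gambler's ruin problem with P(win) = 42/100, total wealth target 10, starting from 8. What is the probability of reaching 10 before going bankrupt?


Gambler's ruin formula:
r = q/p = 0.5800/0.4200 = 1.3810
P(win) = (1 - r^i)/(1 - r^N)
= (1 - 1.3810^8)/(1 - 1.3810^10)
= 0.5047

0.5047


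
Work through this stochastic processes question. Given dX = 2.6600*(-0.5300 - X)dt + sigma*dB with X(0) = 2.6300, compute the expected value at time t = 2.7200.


E[X(t)] = mu + (X(0) - mu)*exp(-theta*t)
= -0.5300 + (2.6300 - -0.5300)*exp(-2.6600*2.7200)
= -0.5300 + 3.1600 * 7.2076e-04
= -0.5277

-0.5277


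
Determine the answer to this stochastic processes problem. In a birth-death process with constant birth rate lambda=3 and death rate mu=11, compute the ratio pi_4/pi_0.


For birth-death process, pi_n/pi_0 = (lambda/mu)^n
= (3/11)^4
= 0.0055

0.0055


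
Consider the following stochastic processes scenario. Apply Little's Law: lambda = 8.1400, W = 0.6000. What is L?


Little's Law: L = lambda * W
= 8.1400 * 0.6000
= 4.8840

4.8840


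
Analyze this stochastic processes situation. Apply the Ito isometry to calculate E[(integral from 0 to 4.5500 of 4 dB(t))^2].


By Ito isometry: E[(int f dB)^2] = int f^2 dt
= 4^2 * 4.5500
= 16 * 4.5500 = 72.8000

72.8000


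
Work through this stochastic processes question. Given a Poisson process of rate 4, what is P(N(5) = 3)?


P(N(t)=k) = (lambda*t)^k * exp(-lambda*t) / k!
lambda*t = 20
= 20^3 * exp(-20) / 3!
= 8000 * 2.0612e-09 / 6
= 2.7482e-06

2.7482e-06


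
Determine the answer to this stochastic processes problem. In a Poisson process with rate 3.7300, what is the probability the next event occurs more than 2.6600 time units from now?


P(X > t) = exp(-lambda * t)
= exp(-3.7300 * 2.6600)
= exp(-9.9218) = 4.9093e-05

4.9093e-05


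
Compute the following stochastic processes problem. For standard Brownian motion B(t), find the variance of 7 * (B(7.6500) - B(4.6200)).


Var(alpha*(B(t)-B(s))) = alpha^2 * (t-s)
= 7^2 * (7.6500 - 4.6200)
= 49 * 3.0300
= 148.4700

148.4700


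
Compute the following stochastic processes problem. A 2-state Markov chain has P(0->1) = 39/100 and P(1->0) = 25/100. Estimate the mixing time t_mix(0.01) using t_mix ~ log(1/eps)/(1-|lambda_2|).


lambda_2 = |1 - p01 - p10| = |1 - 0.3900 - 0.2500| = 0.3600
t_mix ~ log(1/eps)/(1 - |lambda_2|)
= log(100)/(1 - 0.3600) = 4.6052/0.6400
= 7.1956

7.1956


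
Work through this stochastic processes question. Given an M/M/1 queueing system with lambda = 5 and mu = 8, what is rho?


rho = lambda/mu
= 5/8
= 0.6250

0.6250


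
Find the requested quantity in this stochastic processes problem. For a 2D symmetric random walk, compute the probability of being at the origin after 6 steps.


P = C(6,3)^2 / 4^6
= 20^2 / 4096
= 400 / 4096
= 0.0977

0.0977


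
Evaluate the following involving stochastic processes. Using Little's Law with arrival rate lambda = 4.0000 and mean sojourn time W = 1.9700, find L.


Little's Law: L = lambda * W
= 4.0000 * 1.9700
= 7.8800

7.8800


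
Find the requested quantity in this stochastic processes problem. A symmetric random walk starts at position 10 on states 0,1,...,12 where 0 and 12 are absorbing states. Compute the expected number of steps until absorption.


For symmetric RW on 0,...,N with absorbing barriers, E(i) = i*(N-i)
E(10) = 10 * 2 = 20

20


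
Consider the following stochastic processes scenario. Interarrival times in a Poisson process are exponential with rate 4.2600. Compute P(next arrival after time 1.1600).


P(X > t) = exp(-lambda * t)
= exp(-4.2600 * 1.1600)
= exp(-4.9416) = 0.0071

0.0071


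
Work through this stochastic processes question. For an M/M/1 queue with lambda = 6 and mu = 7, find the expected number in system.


rho = 6/7 = 0.8571
L = rho/(1-rho)
= 0.8571/0.1429
= 6.0000

6.0000


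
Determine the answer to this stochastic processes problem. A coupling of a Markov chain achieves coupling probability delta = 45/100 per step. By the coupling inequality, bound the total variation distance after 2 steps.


TV distance bound <= (1-delta)^n
= (1 - 0.4500)^2
= 0.5500^2
= 0.3025

0.3025


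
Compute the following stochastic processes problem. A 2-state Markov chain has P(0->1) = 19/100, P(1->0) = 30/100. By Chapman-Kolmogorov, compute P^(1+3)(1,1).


P^4 = P^1 * P^3
Computing via matrix multiplication of the transition matrix.
Entry (1,1) of P^4 = 0.4292

0.4292


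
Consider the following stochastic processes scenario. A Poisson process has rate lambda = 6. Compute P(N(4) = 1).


P(N(t)=k) = (lambda*t)^k * exp(-lambda*t) / k!
lambda*t = 24
= 24^1 * exp(-24) / 1!
= 24 * 3.7751e-11 / 1
= 9.0603e-10

9.0603e-10


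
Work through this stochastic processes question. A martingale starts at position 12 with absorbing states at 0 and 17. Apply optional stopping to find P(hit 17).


By optional stopping theorem: E(M at tau) = M(0) = 12
P(hit 17)*17 + P(hit 0)*0 = 12
P(hit 17) = (12 - 0)/(17 - 0) = 12/17 = 0.7059

0.7059


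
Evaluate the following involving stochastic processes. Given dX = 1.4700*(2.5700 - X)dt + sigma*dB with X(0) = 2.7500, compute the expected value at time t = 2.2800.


E[X(t)] = mu + (X(0) - mu)*exp(-theta*t)
= 2.5700 + (2.7500 - 2.5700)*exp(-1.4700*2.2800)
= 2.5700 + 0.1800 * 0.0350
= 2.5763

2.5763


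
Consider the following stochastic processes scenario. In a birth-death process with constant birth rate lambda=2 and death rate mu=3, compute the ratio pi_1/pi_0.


For birth-death process, pi_n/pi_0 = (lambda/mu)^n
= (2/3)^1
= 0.6667

0.6667


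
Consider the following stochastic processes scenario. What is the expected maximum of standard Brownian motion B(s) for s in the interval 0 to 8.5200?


E(max B(s)) = sqrt(2t/pi)
= sqrt(2*8.5200/pi)
= sqrt(5.4240)
= 2.3289

2.3289


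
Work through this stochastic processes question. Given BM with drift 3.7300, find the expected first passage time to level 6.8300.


Expected first passage time = a/mu
= 6.8300/3.7300
= 1.8311

1.8311


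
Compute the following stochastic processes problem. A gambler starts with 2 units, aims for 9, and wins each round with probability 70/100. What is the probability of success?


Gambler's ruin formula:
r = q/p = 0.3000/0.7000 = 0.4286
P(win) = (1 - r^i)/(1 - r^N)
= (1 - 0.4286^2)/(1 - 0.4286^9)
= 0.8167

0.8167


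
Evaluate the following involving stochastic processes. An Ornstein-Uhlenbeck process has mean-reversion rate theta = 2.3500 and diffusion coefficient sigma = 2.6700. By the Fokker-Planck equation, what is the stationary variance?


Stationary variance = sigma^2 / (2*theta)
= 2.6700^2 / (2*2.3500)
= 7.1289 / 4.7000
= 1.5168

1.5168


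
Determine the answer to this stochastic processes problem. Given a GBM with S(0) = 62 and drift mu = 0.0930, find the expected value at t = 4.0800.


E[S(t)] = S(0) * exp(mu * t)
= 62 * exp(0.0930 * 4.0800)
= 62 * 1.4615
= 90.6109

90.6109


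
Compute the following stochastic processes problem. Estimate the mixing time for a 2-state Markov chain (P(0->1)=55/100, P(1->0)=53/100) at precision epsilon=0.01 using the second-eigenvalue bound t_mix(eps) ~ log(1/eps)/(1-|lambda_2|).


lambda_2 = |1 - p01 - p10| = |1 - 0.5500 - 0.5300| = 0.0800
t_mix ~ log(1/eps)/(1 - |lambda_2|)
= log(100)/(1 - 0.0800) = 4.6052/0.9200
= 5.0056

5.0056


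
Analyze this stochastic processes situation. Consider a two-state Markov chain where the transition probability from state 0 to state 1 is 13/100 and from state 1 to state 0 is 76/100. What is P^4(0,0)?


Computing P^4 by matrix multiplication.
P = [[0.8700, 0.1300], [0.7600, 0.2400]]
After raising P to the power 4:
P^4(0,0) = 0.8540

0.8540


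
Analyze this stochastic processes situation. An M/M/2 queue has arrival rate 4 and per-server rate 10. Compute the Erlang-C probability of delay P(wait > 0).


a = lambda/mu = 0.4000
rho = a/c = 0.2000
Erlang-C formula applied:
C(c,a) = 0.0667

0.0667


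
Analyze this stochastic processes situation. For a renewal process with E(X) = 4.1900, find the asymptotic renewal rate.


Long-run renewal rate = 1/E(X)
= 1/4.1900
= 0.2387

0.2387


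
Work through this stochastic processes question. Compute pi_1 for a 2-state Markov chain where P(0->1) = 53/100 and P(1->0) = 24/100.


Stationary distribution: pi_0 = p10/(p01+p10), pi_1 = p01/(p01+p10)
p01 = 0.5300, p10 = 0.2400
pi_1 = 0.6883

0.6883


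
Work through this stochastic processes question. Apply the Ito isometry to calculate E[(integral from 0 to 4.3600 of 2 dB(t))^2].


By Ito isometry: E[(int f dB)^2] = int f^2 dt
= 2^2 * 4.3600
= 4 * 4.3600 = 17.4400

17.4400


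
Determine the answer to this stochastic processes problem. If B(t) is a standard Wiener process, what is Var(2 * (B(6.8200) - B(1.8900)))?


Var(alpha*(B(t)-B(s))) = alpha^2 * (t-s)
= 2^2 * (6.8200 - 1.8900)
= 4 * 4.9300
= 19.7200

19.7200


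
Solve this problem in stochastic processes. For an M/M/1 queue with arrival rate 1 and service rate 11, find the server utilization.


rho = lambda/mu
= 1/11
= 0.0909

0.0909


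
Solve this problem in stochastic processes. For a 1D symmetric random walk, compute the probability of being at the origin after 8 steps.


P(S(8) = 0) = C(8,4) / 4^4
= 70 / 256
= 0.2734

0.2734


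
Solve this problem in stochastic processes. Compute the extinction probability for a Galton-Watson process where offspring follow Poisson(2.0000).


Since mu = 2.0000 > 1, extinction prob q < 1.
Solve s = exp(mu*(s-1)) iteratively.
q = 0.2032

0.2032


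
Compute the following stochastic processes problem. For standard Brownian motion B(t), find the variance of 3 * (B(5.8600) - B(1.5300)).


Var(alpha*(B(t)-B(s))) = alpha^2 * (t-s)
= 3^2 * (5.8600 - 1.5300)
= 9 * 4.3300
= 38.9700

38.9700


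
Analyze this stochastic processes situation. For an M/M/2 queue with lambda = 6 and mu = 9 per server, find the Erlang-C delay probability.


a = lambda/mu = 0.6667
rho = a/c = 0.3333
Erlang-C formula applied:
C(c,a) = 0.1667

0.1667


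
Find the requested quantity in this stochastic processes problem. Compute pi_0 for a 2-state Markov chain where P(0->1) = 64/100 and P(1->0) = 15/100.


Stationary distribution: pi_0 = p10/(p01+p10), pi_1 = p01/(p01+p10)
p01 = 0.6400, p10 = 0.1500
pi_0 = 0.1899

0.1899


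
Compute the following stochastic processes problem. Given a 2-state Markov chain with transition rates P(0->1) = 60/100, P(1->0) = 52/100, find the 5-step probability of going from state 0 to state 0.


Computing P^5 by matrix multiplication.
P = [[0.4000, 0.6000], [0.5200, 0.4800]]
After raising P to the power 5:
P^5(0,0) = 0.4643

0.4643


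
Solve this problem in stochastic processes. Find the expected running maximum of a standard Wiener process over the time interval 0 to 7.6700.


E(max B(s)) = sqrt(2t/pi)
= sqrt(2*7.6700/pi)
= sqrt(4.8829)
= 2.2097

2.2097


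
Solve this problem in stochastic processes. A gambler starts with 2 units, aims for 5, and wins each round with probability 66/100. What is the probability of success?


Gambler's ruin formula:
r = q/p = 0.3400/0.6600 = 0.5152
P(win) = (1 - r^i)/(1 - r^N)
= (1 - 0.5152^2)/(1 - 0.5152^5)
= 0.7623

0.7623


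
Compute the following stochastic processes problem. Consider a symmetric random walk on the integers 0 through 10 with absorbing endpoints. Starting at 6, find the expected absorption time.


For symmetric RW on 0,...,N with absorbing barriers, E(i) = i*(N-i)
E(6) = 6 * 4 = 24

24


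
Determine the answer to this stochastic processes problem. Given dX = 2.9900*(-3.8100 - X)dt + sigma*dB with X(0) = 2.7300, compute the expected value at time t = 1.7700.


E[X(t)] = mu + (X(0) - mu)*exp(-theta*t)
= -3.8100 + (2.7300 - -3.8100)*exp(-2.9900*1.7700)
= -3.8100 + 6.5400 * 0.0050
= -3.7771

-3.7771


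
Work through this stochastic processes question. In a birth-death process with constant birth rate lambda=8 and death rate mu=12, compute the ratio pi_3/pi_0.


For birth-death process, pi_n/pi_0 = (lambda/mu)^n
= (8/12)^3
= 0.2963

0.2963


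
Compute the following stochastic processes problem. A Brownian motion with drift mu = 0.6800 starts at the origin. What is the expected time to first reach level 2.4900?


Expected first passage time = a/mu
= 2.4900/0.6800
= 3.6618

3.6618


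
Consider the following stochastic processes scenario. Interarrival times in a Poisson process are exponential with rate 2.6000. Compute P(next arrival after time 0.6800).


P(X > t) = exp(-lambda * t)
= exp(-2.6000 * 0.6800)
= exp(-1.7680) = 0.1707

0.1707


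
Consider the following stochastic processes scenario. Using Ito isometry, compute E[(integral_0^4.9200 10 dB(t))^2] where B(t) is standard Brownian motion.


By Ito isometry: E[(int f dB)^2] = int f^2 dt
= 10^2 * 4.9200
= 100 * 4.9200 = 492.0000

492.0000


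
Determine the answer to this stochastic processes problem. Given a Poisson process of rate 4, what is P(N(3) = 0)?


P(N(t)=k) = (lambda*t)^k * exp(-lambda*t) / k!
lambda*t = 12
= 12^0 * exp(-12) / 0!
= 1 * 6.1442e-06 / 1
= 6.1442e-06

6.1442e-06


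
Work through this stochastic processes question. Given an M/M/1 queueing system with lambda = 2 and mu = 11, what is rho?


rho = lambda/mu
= 2/11
= 0.1818

0.1818


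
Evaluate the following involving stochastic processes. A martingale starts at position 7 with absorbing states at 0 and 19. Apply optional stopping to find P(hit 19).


By optional stopping theorem: E(M at tau) = M(0) = 7
P(hit 19)*19 + P(hit 0)*0 = 7
P(hit 19) = (7 - 0)/(19 - 0) = 7/19 = 0.3684

0.3684


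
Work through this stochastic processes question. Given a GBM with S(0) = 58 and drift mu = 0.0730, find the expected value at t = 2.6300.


E[S(t)] = S(0) * exp(mu * t)
= 58 * exp(0.0730 * 2.6300)
= 58 * 1.2117
= 70.2762

70.2762


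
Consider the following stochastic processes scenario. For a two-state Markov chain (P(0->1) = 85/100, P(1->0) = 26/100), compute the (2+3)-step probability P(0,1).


P^5 = P^2 * P^3
Computing via matrix multiplication of the transition matrix.
Entry (0,1) of P^5 = 0.7658

0.7658


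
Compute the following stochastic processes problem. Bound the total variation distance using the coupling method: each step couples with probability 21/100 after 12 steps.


TV distance bound <= (1-delta)^n
= (1 - 0.2100)^12
= 0.7900^12
= 0.0591

0.0591


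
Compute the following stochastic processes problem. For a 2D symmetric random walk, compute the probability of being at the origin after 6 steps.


P = C(6,3)^2 / 4^6
= 20^2 / 4096
= 400 / 4096
= 0.0977

0.0977


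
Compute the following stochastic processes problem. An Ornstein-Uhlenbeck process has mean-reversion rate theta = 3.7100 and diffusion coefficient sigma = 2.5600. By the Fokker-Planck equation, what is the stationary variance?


Stationary variance = sigma^2 / (2*theta)
= 2.5600^2 / (2*3.7100)
= 6.5536 / 7.4200
= 0.8832

0.8832


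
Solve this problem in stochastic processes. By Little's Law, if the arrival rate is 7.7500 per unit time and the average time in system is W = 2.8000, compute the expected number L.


Little's Law: L = lambda * W
= 7.7500 * 2.8000
= 21.7000

21.7000


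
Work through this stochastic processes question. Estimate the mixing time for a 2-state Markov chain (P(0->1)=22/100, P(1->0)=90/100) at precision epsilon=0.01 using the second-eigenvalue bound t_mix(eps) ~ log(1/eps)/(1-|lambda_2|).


lambda_2 = |1 - p01 - p10| = |1 - 0.2200 - 0.9000| = 0.1200
t_mix ~ log(1/eps)/(1 - |lambda_2|)
= log(100)/(1 - 0.1200) = 4.6052/0.8800
= 5.2331

5.2331


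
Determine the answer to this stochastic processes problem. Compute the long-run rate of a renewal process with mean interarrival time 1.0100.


Long-run renewal rate = 1/E(X)
= 1/1.0100
= 0.9901

0.9901


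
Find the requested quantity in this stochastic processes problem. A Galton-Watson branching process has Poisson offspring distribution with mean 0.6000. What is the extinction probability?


Since mu = 0.6000 <= 1, extinction probability = 1.

1.0000


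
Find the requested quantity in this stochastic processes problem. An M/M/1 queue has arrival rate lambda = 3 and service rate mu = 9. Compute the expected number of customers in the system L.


rho = 3/9 = 0.3333
L = rho/(1-rho)
= 0.3333/0.6667
= 0.5000

0.5000


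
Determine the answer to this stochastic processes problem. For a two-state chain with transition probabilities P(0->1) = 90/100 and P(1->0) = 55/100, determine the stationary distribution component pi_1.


Stationary distribution: pi_0 = p10/(p01+p10), pi_1 = p01/(p01+p10)
p01 = 0.9000, p10 = 0.5500
pi_1 = 0.6207

0.6207


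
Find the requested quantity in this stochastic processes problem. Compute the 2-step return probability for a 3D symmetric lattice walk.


P(return in 2 steps) = P(reverse first step) = 1/(2d)
= 1/6
= 0.1667

0.1667


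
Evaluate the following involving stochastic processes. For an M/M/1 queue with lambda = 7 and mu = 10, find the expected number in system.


rho = 7/10 = 0.7000
L = rho/(1-rho)
= 0.7000/0.3000
= 2.3333

2.3333


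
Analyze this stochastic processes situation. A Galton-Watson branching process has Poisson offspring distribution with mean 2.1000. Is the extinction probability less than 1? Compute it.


Since mu = 2.1000 > 1, extinction prob q < 1.
Solve s = exp(mu*(s-1)) iteratively.
q = 0.1779

0.1779


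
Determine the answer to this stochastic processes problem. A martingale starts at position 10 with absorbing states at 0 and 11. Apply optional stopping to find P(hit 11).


By optional stopping theorem: E(M at tau) = M(0) = 10
P(hit 11)*11 + P(hit 0)*0 = 10
P(hit 11) = (10 - 0)/(11 - 0) = 10/11 = 0.9091

0.9091


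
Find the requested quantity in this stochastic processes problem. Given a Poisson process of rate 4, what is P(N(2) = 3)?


P(N(t)=k) = (lambda*t)^k * exp(-lambda*t) / k!
lambda*t = 8
= 8^3 * exp(-8) / 3!
= 512 * 3.3546e-04 / 6
= 0.0286

0.0286


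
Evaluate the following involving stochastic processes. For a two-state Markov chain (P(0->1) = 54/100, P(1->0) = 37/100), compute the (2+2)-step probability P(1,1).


P^4 = P^2 * P^2
Computing via matrix multiplication of the transition matrix.
Entry (1,1) of P^4 = 0.5934

0.5934


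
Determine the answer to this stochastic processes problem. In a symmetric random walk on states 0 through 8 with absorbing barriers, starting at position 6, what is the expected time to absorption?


For symmetric RW on 0,...,N with absorbing barriers, E(i) = i*(N-i)
E(6) = 6 * 2 = 12

12


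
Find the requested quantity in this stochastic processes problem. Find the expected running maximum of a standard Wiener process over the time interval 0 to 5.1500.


E(max B(s)) = sqrt(2t/pi)
= sqrt(2*5.1500/pi)
= sqrt(3.2786)
= 1.8107

1.8107


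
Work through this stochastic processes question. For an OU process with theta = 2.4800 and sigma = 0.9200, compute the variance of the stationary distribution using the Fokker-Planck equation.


Stationary variance = sigma^2 / (2*theta)
= 0.9200^2 / (2*2.4800)
= 0.8464 / 4.9600
= 0.1706

0.1706


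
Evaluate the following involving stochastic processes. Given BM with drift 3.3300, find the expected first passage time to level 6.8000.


Expected first passage time = a/mu
= 6.8000/3.3300
= 2.0420

2.0420


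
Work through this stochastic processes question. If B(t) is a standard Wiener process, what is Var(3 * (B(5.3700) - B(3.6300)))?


Var(alpha*(B(t)-B(s))) = alpha^2 * (t-s)
= 3^2 * (5.3700 - 3.6300)
= 9 * 1.7400
= 15.6600

15.6600


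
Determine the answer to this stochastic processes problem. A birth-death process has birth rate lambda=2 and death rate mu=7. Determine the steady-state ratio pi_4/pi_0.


For birth-death process, pi_n/pi_0 = (lambda/mu)^n
= (2/7)^4
= 0.0067

0.0067


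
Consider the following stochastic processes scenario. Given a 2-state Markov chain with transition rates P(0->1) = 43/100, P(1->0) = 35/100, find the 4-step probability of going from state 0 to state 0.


Computing P^4 by matrix multiplication.
P = [[0.5700, 0.4300], [0.3500, 0.6500]]
After raising P to the power 4:
P^4(0,0) = 0.4500

0.4500


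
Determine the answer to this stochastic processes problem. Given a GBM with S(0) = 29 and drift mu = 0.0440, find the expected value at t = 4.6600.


E[S(t)] = S(0) * exp(mu * t)
= 29 * exp(0.0440 * 4.6600)
= 29 * 1.2276
= 35.5997

35.5997


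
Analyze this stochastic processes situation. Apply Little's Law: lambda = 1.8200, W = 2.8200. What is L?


Little's Law: L = lambda * W
= 1.8200 * 2.8200
= 5.1324

5.1324


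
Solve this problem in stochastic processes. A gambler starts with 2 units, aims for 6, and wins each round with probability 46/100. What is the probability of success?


Gambler's ruin formula:
r = q/p = 0.5400/0.4600 = 1.1739
P(win) = (1 - r^i)/(1 - r^N)
= (1 - 1.1739^2)/(1 - 1.1739^6)
= 0.2338

0.2338


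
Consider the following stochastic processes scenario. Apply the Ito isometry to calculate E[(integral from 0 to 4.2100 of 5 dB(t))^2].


By Ito isometry: E[(int f dB)^2] = int f^2 dt
= 5^2 * 4.2100
= 25 * 4.2100 = 105.2500

105.2500


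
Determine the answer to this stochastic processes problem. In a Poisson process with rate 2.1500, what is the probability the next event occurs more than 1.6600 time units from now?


P(X > t) = exp(-lambda * t)
= exp(-2.1500 * 1.6600)
= exp(-3.5690) = 0.0282

0.0282


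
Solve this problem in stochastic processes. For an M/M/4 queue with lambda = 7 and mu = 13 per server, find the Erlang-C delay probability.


a = lambda/mu = 0.5385
rho = a/c = 0.1346
Erlang-C formula applied:
C(c,a) = 0.0024

0.0024


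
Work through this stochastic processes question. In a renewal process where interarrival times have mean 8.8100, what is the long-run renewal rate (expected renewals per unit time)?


Long-run renewal rate = 1/E(X)
= 1/8.8100
= 0.1135

0.1135


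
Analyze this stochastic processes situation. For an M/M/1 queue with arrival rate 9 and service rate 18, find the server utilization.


rho = lambda/mu
= 9/18
= 0.5000

0.5000


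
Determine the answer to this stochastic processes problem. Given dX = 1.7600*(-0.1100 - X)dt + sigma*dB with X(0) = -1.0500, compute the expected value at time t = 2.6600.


E[X(t)] = mu + (X(0) - mu)*exp(-theta*t)
= -0.1100 + (-1.0500 - -0.1100)*exp(-1.7600*2.6600)
= -0.1100 + -0.9400 * 0.0093
= -0.1187

-0.1187


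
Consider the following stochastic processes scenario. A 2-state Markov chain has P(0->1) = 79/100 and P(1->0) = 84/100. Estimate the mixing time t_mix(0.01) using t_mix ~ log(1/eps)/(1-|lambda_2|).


lambda_2 = |1 - p01 - p10| = |1 - 0.7900 - 0.8400| = 0.6300
t_mix ~ log(1/eps)/(1 - |lambda_2|)
= log(100)/(1 - 0.6300) = 4.6052/0.3700
= 12.4464

12.4464


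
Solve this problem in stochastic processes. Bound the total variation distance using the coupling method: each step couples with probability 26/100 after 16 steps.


TV distance bound <= (1-delta)^n
= (1 - 0.2600)^16
= 0.7400^16
= 0.0081

0.0081


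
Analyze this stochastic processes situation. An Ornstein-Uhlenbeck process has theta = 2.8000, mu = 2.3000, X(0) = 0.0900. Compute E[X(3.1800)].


E[X(t)] = mu + (X(0) - mu)*exp(-theta*t)
= 2.3000 + (0.0900 - 2.3000)*exp(-2.8000*3.1800)
= 2.3000 + -2.2100 * 1.3584e-04
= 2.2997

2.2997


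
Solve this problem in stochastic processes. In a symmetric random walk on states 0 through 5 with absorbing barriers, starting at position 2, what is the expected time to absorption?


For symmetric RW on 0,...,N with absorbing barriers, E(i) = i*(N-i)
E(2) = 2 * 3 = 6

6


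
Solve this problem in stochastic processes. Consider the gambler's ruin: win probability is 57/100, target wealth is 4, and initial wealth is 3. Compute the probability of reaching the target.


Gambler's ruin formula:
r = q/p = 0.4300/0.5700 = 0.7544
P(win) = (1 - r^i)/(1 - r^N)
= (1 - 0.7544^3)/(1 - 0.7544^4)
= 0.8440

0.8440


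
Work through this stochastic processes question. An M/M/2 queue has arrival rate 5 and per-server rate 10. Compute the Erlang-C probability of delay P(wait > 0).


a = lambda/mu = 0.5000
rho = a/c = 0.2500
Erlang-C formula applied:
C(c,a) = 0.1000

0.1000


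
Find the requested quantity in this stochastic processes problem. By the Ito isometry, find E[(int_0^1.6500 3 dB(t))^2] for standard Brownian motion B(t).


By Ito isometry: E[(int f dB)^2] = int f^2 dt
= 3^2 * 1.6500
= 9 * 1.6500 = 14.8500

14.8500


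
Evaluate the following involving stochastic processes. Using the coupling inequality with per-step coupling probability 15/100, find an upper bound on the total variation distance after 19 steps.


TV distance bound <= (1-delta)^n
= (1 - 0.1500)^19
= 0.8500^19
= 0.0456

0.0456


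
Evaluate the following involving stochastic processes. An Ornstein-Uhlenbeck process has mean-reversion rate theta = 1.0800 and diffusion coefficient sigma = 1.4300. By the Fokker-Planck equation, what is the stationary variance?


Stationary variance = sigma^2 / (2*theta)
= 1.4300^2 / (2*1.0800)
= 2.0449 / 2.1600
= 0.9467

0.9467


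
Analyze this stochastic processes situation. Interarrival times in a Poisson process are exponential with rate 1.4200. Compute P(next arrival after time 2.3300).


P(X > t) = exp(-lambda * t)
= exp(-1.4200 * 2.3300)
= exp(-3.3086) = 0.0366

0.0366


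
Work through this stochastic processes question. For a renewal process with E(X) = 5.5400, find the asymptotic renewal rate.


Long-run renewal rate = 1/E(X)
= 1/5.5400
= 0.1805

0.1805


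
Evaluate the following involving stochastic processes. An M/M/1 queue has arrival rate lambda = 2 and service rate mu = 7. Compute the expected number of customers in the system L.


rho = 2/7 = 0.2857
L = rho/(1-rho)
= 0.2857/0.7143
= 0.4000

0.4000


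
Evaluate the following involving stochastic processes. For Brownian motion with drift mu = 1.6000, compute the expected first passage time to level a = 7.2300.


Expected first passage time = a/mu
= 7.2300/1.6000
= 4.5187

4.5187


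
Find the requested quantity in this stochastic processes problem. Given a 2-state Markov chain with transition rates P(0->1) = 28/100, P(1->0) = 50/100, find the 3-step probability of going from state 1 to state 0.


Computing P^3 by matrix multiplication.
P = [[0.7200, 0.2800], [0.5000, 0.5000]]
After raising P to the power 3:
P^3(1,0) = 0.6342

0.6342


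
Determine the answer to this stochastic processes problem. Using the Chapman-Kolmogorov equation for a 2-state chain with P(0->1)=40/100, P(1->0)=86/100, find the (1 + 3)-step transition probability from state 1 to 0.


P^4 = P^1 * P^3
Computing via matrix multiplication of the transition matrix.
Entry (1,0) of P^4 = 0.6794

0.6794


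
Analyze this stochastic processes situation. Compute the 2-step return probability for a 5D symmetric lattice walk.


P(return in 2 steps) = P(reverse first step) = 1/(2d)
= 1/10
= 0.1000

0.1000


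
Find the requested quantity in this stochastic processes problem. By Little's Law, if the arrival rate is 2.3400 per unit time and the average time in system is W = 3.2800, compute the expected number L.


Little's Law: L = lambda * W
= 2.3400 * 3.2800
= 7.6752

7.6752


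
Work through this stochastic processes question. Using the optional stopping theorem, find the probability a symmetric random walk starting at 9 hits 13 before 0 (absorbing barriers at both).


By optional stopping theorem: E(M at tau) = M(0) = 9
P(hit 13)*13 + P(hit 0)*0 = 9
P(hit 13) = (9 - 0)/(13 - 0) = 9/13 = 0.6923

0.6923


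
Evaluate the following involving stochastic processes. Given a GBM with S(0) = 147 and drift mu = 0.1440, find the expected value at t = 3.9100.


E[S(t)] = S(0) * exp(mu * t)
= 147 * exp(0.1440 * 3.9100)
= 147 * 1.7560
= 258.1324

258.1324


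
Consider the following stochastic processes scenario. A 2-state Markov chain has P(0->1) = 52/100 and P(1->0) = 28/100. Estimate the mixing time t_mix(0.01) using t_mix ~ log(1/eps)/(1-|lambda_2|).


lambda_2 = |1 - p01 - p10| = |1 - 0.5200 - 0.2800| = 0.2000
t_mix ~ log(1/eps)/(1 - |lambda_2|)
= log(100)/(1 - 0.2000) = 4.6052/0.8000
= 5.7565

5.7565


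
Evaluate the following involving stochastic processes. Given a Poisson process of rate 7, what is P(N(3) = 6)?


P(N(t)=k) = (lambda*t)^k * exp(-lambda*t) / k!
lambda*t = 21
= 21^6 * exp(-21) / 6!
= 85766121 * 7.5826e-10 / 720
= 9.0323e-05

9.0323e-05


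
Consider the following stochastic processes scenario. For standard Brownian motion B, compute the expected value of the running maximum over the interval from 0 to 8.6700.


E(max B(s)) = sqrt(2t/pi)
= sqrt(2*8.6700/pi)
= sqrt(5.5195)
= 2.3494

2.3494


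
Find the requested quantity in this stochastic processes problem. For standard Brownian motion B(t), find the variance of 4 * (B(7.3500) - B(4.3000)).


Var(alpha*(B(t)-B(s))) = alpha^2 * (t-s)
= 4^2 * (7.3500 - 4.3000)
= 16 * 3.0500
= 48.8000

48.8000


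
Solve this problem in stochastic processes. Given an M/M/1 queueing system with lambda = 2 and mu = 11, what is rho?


rho = lambda/mu
= 2/11
= 0.1818

0.1818


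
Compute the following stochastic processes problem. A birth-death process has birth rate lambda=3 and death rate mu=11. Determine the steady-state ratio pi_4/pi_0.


For birth-death process, pi_n/pi_0 = (lambda/mu)^n
= (3/11)^4
= 0.0055

0.0055


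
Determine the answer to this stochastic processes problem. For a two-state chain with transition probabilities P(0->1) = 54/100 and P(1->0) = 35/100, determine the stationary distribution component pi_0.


Stationary distribution: pi_0 = p10/(p01+p10), pi_1 = p01/(p01+p10)
p01 = 0.5400, p10 = 0.3500
pi_0 = 0.3933

0.3933


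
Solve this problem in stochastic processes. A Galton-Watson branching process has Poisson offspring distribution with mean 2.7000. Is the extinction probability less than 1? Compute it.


Since mu = 2.7000 > 1, extinction prob q < 1.
Solve s = exp(mu*(s-1)) iteratively.
q = 0.0844

0.0844


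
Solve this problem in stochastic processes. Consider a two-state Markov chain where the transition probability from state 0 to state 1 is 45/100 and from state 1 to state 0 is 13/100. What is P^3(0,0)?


Computing P^3 by matrix multiplication.
P = [[0.5500, 0.4500], [0.1300, 0.8700]]
After raising P to the power 3:
P^3(0,0) = 0.2816

0.2816


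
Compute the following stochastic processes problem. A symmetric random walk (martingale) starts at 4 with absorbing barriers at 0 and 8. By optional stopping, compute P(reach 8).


By optional stopping theorem: E(M at tau) = M(0) = 4
P(hit 8)*8 + P(hit 0)*0 = 4
P(hit 8) = (4 - 0)/(8 - 0) = 1/2 = 0.5000

0.5000


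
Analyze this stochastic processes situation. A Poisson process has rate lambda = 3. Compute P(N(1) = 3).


P(N(t)=k) = (lambda*t)^k * exp(-lambda*t) / k!
lambda*t = 3
= 3^3 * exp(-3) / 3!
= 27 * 0.0498 / 6
= 0.2240

0.2240


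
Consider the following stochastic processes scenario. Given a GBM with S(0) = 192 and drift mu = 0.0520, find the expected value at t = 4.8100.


E[S(t)] = S(0) * exp(mu * t)
= 192 * exp(0.0520 * 4.8100)
= 192 * 1.2842
= 246.5625

246.5625


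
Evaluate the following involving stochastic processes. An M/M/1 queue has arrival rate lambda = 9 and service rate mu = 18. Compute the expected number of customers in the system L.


rho = 9/18 = 0.5000
L = rho/(1-rho)
= 0.5000/0.5000
= 1.0000

1.0000


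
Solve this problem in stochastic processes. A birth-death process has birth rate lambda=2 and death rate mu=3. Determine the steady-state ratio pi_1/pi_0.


For birth-death process, pi_n/pi_0 = (lambda/mu)^n
= (2/3)^1
= 0.6667

0.6667


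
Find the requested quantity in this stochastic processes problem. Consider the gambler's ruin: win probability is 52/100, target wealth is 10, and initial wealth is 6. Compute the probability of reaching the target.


Gambler's ruin formula:
r = q/p = 0.4800/0.5200 = 0.9231
P(win) = (1 - r^i)/(1 - r^N)
= (1 - 0.9231^6)/(1 - 0.9231^10)
= 0.6923

0.6923


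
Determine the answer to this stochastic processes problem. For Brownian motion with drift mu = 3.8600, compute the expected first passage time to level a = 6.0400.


Expected first passage time = a/mu
= 6.0400/3.8600
= 1.5648

1.5648


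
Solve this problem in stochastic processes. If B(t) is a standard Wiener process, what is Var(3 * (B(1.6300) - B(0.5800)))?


Var(alpha*(B(t)-B(s))) = alpha^2 * (t-s)
= 3^2 * (1.6300 - 0.5800)
= 9 * 1.0500
= 9.4500

9.4500


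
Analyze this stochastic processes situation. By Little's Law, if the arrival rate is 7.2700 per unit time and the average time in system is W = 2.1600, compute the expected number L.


Little's Law: L = lambda * W
= 7.2700 * 2.1600
= 15.7032

15.7032
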